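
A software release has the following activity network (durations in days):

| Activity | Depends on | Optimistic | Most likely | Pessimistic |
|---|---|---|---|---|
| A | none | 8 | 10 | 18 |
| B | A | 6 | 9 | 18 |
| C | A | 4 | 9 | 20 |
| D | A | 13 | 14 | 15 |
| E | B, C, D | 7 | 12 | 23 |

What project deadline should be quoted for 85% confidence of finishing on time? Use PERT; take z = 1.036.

41.3 days

te_A = (8 + 4·10 + 18)/6 = 66/6 = 11; σ²_A = ((18−8)/6)² = 2.778
te_B = (6 + 4·9 + 18)/6 = 60/6 = 10; σ²_B = ((18−6)/6)² = 4.000
te_C = (4 + 4·9 + 20)/6 = 60/6 = 10; σ²_C = ((20−4)/6)² = 7.111
te_D = (13 + 4·14 + 15)/6 = 84/6 = 14; σ²_D = ((15−13)/6)² = 0.111
te_E = (7 + 4·12 + 23)/6 = 78/6 = 13; σ²_E = ((23−7)/6)² = 7.111

Forward pass:
ES_A = 0; EF_A = 11
ES_B = 11; EF_B = 11+10 = 21
ES_C = 11; EF_C = 11+10 = 21
ES_D = 11; EF_D = 11+14 = 25
ES_E = max(EF_B=21, EF_C=21, EF_D=25) = 25; EF_E = 25+13 = 38
Expected project duration μ = 38 days. Critical path: A → D → E.

Variance along critical path = 2.778 + 0.111 + 7.111 = 10.000; σ = 3.162 days.
D = μ + z·σ = 38 + 1.036·3.162 = 41.3 days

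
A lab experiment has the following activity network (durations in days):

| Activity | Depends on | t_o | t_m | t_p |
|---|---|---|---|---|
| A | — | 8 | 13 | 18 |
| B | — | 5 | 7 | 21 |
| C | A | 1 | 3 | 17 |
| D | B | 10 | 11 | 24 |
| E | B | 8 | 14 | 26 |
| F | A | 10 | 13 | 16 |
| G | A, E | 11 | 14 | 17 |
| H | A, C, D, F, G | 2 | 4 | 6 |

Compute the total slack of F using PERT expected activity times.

12 days

te_A = (8 + 4·13 + 18)/6 = 78/6 = 13
te_B = (5 + 4·7 + 21)/6 = 54/6 = 9
te_C = (1 + 4·3 + 17)/6 = 30/6 = 5
te_D = (10 + 4·11 + 24)/6 = 78/6 = 13
te_E = (8 + 4·14 + 26)/6 = 90/6 = 15
te_F = (10 + 4·13 + 16)/6 = 78/6 = 13
te_G = (11 + 4·14 + 17)/6 = 84/6 = 14
te_H = (2 + 4·4 + 6)/6 = 24/6 = 4

Forward pass:
ES_A = 0; EF_A = 13
ES_B = 0; EF_B = 9
ES_C = 13; EF_C = 13+5 = 18
ES_D = 9; EF_D = 9+13 = 22
ES_E = 9; EF_E = 9+15 = 24
ES_F = 13; EF_F = 13+13 = 26
ES_G = max(EF_A=13, EF_E=24) = 24; EF_G = 24+14 = 38
ES_H = max(EF_A=13, EF_C=18, EF_D=22, EF_F=26, EF_G=38) = 38; EF_H = 38+4 = 42
Expected project duration μ = 42 days. Critical path: B → E → G → H.

Backward pass:
LF_H = 42; LS_H = 42−4 = 38
LF_G = LS_H = 38; LS_G = 38−14 = 24
LF_F = LS_H = 38; LS_F = 38−13 = 25
LF_E = LS_G = 24; LS_E = 24−15 = 9
LF_D = LS_H = 38; LS_D = 38−13 = 25
LF_C = LS_H = 38; LS_C = 38−5 = 33
LF_B = min(LS_D=25, LS_E=9) = 9; LS_B = 9−9 = 0
LF_A = min(LS_C=33, LS_F=25, LS_G=24, LS_H=38) = 24; LS_A = 24−13 = 11
Slack_F = LS_F − ES_F = 25 − 13 = 12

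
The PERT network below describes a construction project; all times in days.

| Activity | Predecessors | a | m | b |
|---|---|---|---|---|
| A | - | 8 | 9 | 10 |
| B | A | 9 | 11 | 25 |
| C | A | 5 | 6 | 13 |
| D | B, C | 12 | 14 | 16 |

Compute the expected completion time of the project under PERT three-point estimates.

te_A = (8 + 4·9 + 10)/6 = 54/6 = 9
te_B = (9 + 4·11 + 25)/6 = 78/6 = 13
te_C = (5 + 4·6 + 13)/6 = 42/6 = 7
te_D = (12 + 4·14 + 16)/6 = 84/6 = 14

Forward pass:
ES_A = 0; EF_A = 9
ES_B = 9; EF_B = 9+13 = 22
ES_C = 9; EF_C = 9+7 = 16
ES_D = max(EF_B=22, EF_C=16) = 22; EF_D = 22+14 = 36
Expected project duration μ = 36 days. Critical path: A → B → D.

36 days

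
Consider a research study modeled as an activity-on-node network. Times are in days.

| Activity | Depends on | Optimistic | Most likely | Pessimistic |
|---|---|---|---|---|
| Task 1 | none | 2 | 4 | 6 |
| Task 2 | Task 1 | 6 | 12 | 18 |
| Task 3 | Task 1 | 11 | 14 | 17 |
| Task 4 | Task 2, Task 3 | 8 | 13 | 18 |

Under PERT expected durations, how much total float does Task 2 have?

2 days

te_Task 1 = (2 + 4·4 + 6)/6 = 24/6 = 4
te_Task 2 = (6 + 4·12 + 18)/6 = 72/6 = 12
te_Task 3 = (11 + 4·14 + 17)/6 = 84/6 = 14
te_Task 4 = (8 + 4·13 + 18)/6 = 78/6 = 13

Forward pass:
ES_Task 1 = 0; EF_Task 1 = 4
ES_Task 2 = 4; EF_Task 2 = 4+12 = 16
ES_Task 3 = 4; EF_Task 3 = 4+14 = 18
ES_Task 4 = max(EF_Task 2=16, EF_Task 3=18) = 18; EF_Task 4 = 18+13 = 31
Expected project duration μ = 31 days. Critical path: Task 1 → Task 3 → Task 4.

Backward pass:
LF_Task 4 = 31; LS_Task 4 = 31−13 = 18
LF_Task 3 = LS_Task 4 = 18; LS_Task 3 = 18−14 = 4
LF_Task 2 = LS_Task 4 = 18; LS_Task 2 = 18−12 = 6
LF_Task 1 = min(LS_Task 2=6, LS_Task 3=4) = 4; LS_Task 1 = 4−4 = 0
Slack_Task 2 = LS_Task 2 − ES_Task 2 = 6 − 4 = 2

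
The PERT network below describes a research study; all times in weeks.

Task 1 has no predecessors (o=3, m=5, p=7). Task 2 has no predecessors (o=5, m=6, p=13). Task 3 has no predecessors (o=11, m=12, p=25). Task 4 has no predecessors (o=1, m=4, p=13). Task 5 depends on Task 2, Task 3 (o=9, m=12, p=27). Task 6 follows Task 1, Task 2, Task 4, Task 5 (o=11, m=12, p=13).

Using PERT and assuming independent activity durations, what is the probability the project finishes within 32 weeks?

te_Task 1 = (3 + 4·5 + 7)/6 = 30/6 = 5; σ²_Task 1 = ((7−3)/6)² = 0.444
te_Task 2 = (5 + 4·6 + 13)/6 = 42/6 = 7; σ²_Task 2 = ((13−5)/6)² = 1.778
te_Task 3 = (11 + 4·12 + 25)/6 = 84/6 = 14; σ²_Task 3 = ((25−11)/6)² = 5.444
te_Task 4 = (1 + 4·4 + 13)/6 = 30/6 = 5; σ²_Task 4 = ((13−1)/6)² = 4.000
te_Task 5 = (9 + 4·12 + 27)/6 = 84/6 = 14; σ²_Task 5 = ((27−9)/6)² = 9.000
te_Task 6 = (11 + 4·12 + 13)/6 = 72/6 = 12; σ²_Task 6 = ((13−11)/6)² = 0.111

Forward pass:
ES_Task 1 = 0; EF_Task 1 = 5
ES_Task 2 = 0; EF_Task 2 = 7
ES_Task 3 = 0; EF_Task 3 = 14
ES_Task 4 = 0; EF_Task 4 = 5
ES_Task 5 = max(EF_Task 2=7, EF_Task 3=14) = 14; EF_Task 5 = 14+14 = 28
ES_Task 6 = max(EF_Task 1=5, EF_Task 2=7, EF_Task 4=5, EF_Task 5=28) = 28; EF_Task 6 = 28+12 = 40
Expected project duration μ = 40 weeks. Critical path: Task 3 → Task 5 → Task 6.

Variance along critical path = 5.444 + 9.000 + 0.111 = 14.556; σ = √14.556 = 3.815 weeks.
Z = (32 − 40) / 3.815 = -2.097
P(T ≤ 32) = Φ(-2.097) ≈ 0.018

0.018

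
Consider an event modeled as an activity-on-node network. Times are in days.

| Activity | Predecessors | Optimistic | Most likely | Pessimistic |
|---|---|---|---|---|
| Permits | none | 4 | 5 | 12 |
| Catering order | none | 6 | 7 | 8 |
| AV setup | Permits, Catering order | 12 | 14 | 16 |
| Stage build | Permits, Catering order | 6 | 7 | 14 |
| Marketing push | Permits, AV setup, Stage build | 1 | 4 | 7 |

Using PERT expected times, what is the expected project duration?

25 days

te_Permits = (4 + 4·5 + 12)/6 = 36/6 = 6
te_Catering order = (6 + 4·7 + 8)/6 = 42/6 = 7
te_AV setup = (12 + 4·14 + 16)/6 = 84/6 = 14
te_Stage build = (6 + 4·7 + 14)/6 = 48/6 = 8
te_Marketing push = (1 + 4·4 + 7)/6 = 24/6 = 4

Forward pass:
ES_Permits = 0; EF_Permits = 6
ES_Catering order = 0; EF_Catering order = 7
ES_AV setup = max(EF_Permits=6, EF_Catering order=7) = 7; EF_AV setup = 7+14 = 21
ES_Stage build = max(EF_Permits=6, EF_Catering order=7) = 7; EF_Stage build = 7+8 = 15
ES_Marketing push = max(EF_Permits=6, EF_AV setup=21, EF_Stage build=15) = 21; EF_Marketing push = 21+4 = 25
Expected project duration μ = 25 days. Critical path: Catering order → AV setup → Marketing push.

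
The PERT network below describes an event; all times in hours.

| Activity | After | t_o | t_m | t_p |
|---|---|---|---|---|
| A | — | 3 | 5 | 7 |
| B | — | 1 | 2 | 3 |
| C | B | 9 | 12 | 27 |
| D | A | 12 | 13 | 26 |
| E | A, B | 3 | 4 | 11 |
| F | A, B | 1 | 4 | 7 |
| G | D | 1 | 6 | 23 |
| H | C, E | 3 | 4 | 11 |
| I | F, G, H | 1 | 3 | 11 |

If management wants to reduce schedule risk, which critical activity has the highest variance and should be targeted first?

te_A = (3 + 4·5 + 7)/6 = 30/6 = 5; σ²_A = ((7−3)/6)² = 0.444
te_B = (1 + 4·2 + 3)/6 = 12/6 = 2; σ²_B = ((3−1)/6)² = 0.111
te_C = (9 + 4·12 + 27)/6 = 84/6 = 14; σ²_C = ((27−9)/6)² = 9.000
te_D = (12 + 4·13 + 26)/6 = 90/6 = 15; σ²_D = ((26−12)/6)² = 5.444
te_E = (3 + 4·4 + 11)/6 = 30/6 = 5; σ²_E = ((11−3)/6)² = 1.778
te_F = (1 + 4·4 + 7)/6 = 24/6 = 4; σ²_F = ((7−1)/6)² = 1.000
te_G = (1 + 4·6 + 23)/6 = 48/6 = 8; σ²_G = ((23−1)/6)² = 13.444
te_H = (3 + 4·4 + 11)/6 = 30/6 = 5; σ²_H = ((11−3)/6)² = 1.778
te_I = (1 + 4·3 + 11)/6 = 24/6 = 4; σ²_I = ((11−1)/6)² = 2.778

Forward pass:
ES_A = 0; EF_A = 5
ES_B = 0; EF_B = 2
ES_C = 2; EF_C = 2+14 = 16
ES_D = 5; EF_D = 5+15 = 20
ES_E = max(EF_A=5, EF_B=2) = 5; EF_E = 5+5 = 10
ES_F = max(EF_A=5, EF_B=2) = 5; EF_F = 5+4 = 9
ES_G = 20; EF_G = 20+8 = 28
ES_H = max(EF_C=16, EF_E=10) = 16; EF_H = 16+5 = 21
ES_I = max(EF_F=9, EF_G=28, EF_H=21) = 28; EF_I = 28+4 = 32
Expected project duration μ = 32 hours. Critical path: A → D → G → I.

Variances on critical path: σ²_A=0.444, σ²_D=5.444, σ²_G=13.444, σ²_I=2.778.
Largest is σ²_G = 13.444.

G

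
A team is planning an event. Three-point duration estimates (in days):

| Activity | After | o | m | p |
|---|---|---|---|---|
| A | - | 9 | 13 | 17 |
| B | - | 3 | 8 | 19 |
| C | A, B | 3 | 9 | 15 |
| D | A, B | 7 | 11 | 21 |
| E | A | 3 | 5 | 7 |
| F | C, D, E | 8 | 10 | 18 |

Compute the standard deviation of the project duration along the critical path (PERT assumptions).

te_A = (9 + 4·13 + 17)/6 = 78/6 = 13; σ²_A = ((17−9)/6)² = 1.778
te_B = (3 + 4·8 + 19)/6 = 54/6 = 9; σ²_B = ((19−3)/6)² = 7.111
te_C = (3 + 4·9 + 15)/6 = 54/6 = 9; σ²_C = ((15−3)/6)² = 4.000
te_D = (7 + 4·11 + 21)/6 = 72/6 = 12; σ²_D = ((21−7)/6)² = 5.444
te_E = (3 + 4·5 + 7)/6 = 30/6 = 5; σ²_E = ((7−3)/6)² = 0.444
te_F = (8 + 4·10 + 18)/6 = 66/6 = 11; σ²_F = ((18−8)/6)² = 2.778

Forward pass:
ES_A = 0; EF_A = 13
ES_B = 0; EF_B = 9
ES_C = max(EF_A=13, EF_B=9) = 13; EF_C = 13+9 = 22
ES_D = max(EF_A=13, EF_B=9) = 13; EF_D = 13+12 = 25
ES_E = 13; EF_E = 13+5 = 18
ES_F = max(EF_C=22, EF_D=25, EF_E=18) = 25; EF_F = 25+11 = 36
Expected project duration μ = 36 days. Critical path: A → D → F.

Variance along critical path = 1.778 + 5.444 + 2.778 = 10.000
σ = √10.000 = 3.162 days

3.16 days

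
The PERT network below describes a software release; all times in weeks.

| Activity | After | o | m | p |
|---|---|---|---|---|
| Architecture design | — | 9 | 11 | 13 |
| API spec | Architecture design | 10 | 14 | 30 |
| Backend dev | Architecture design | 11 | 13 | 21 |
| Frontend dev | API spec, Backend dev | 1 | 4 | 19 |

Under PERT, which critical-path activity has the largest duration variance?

API spec

te_Architecture design = (9 + 4·11 + 13)/6 = 66/6 = 11; σ²_Architecture design = ((13−9)/6)² = 0.444
te_API spec = (10 + 4·14 + 30)/6 = 96/6 = 16; σ²_API spec = ((30−10)/6)² = 11.111
te_Backend dev = (11 + 4·13 + 21)/6 = 84/6 = 14; σ²_Backend dev = ((21−11)/6)² = 2.778
te_Frontend dev = (1 + 4·4 + 19)/6 = 36/6 = 6; σ²_Frontend dev = ((19−1)/6)² = 9.000

Forward pass:
ES_Architecture design = 0; EF_Architecture design = 11
ES_API spec = 11; EF_API spec = 11+16 = 27
ES_Backend dev = 11; EF_Backend dev = 11+14 = 25
ES_Frontend dev = max(EF_API spec=27, EF_Backend dev=25) = 27; EF_Frontend dev = 27+6 = 33
Expected project duration μ = 33 weeks. Critical path: Architecture design → API spec → Frontend dev.

Variances on critical path: σ²_Architecture design=0.444, σ²_API spec=11.111, σ²_Frontend dev=9.000.
Largest is σ²_API spec = 11.111.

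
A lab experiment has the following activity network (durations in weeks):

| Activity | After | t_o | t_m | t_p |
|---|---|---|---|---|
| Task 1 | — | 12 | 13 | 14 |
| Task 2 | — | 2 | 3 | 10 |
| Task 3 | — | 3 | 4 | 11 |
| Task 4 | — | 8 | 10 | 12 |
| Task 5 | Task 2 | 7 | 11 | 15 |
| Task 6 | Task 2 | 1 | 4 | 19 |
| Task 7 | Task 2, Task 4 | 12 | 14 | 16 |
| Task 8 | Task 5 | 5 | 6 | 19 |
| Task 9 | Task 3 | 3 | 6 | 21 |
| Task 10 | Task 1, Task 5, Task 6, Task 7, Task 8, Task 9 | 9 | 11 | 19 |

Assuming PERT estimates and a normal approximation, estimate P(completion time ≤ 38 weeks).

te_Task 1 = (12 + 4·13 + 14)/6 = 78/6 = 13; σ²_Task 1 = ((14−12)/6)² = 0.111
te_Task 2 = (2 + 4·3 + 10)/6 = 24/6 = 4; σ²_Task 2 = ((10−2)/6)² = 1.778
te_Task 3 = (3 + 4·4 + 11)/6 = 30/6 = 5; σ²_Task 3 = ((11−3)/6)² = 1.778
te_Task 4 = (8 + 4·10 + 12)/6 = 60/6 = 10; σ²_Task 4 = ((12−8)/6)² = 0.444
te_Task 5 = (7 + 4·11 + 15)/6 = 66/6 = 11; σ²_Task 5 = ((15−7)/6)² = 1.778
te_Task 6 = (1 + 4·4 + 19)/6 = 36/6 = 6; σ²_Task 6 = ((19−1)/6)² = 9.000
te_Task 7 = (12 + 4·14 + 16)/6 = 84/6 = 14; σ²_Task 7 = ((16−12)/6)² = 0.444
te_Task 8 = (5 + 4·6 + 19)/6 = 48/6 = 8; σ²_Task 8 = ((19−5)/6)² = 5.444
te_Task 9 = (3 + 4·6 + 21)/6 = 48/6 = 8; σ²_Task 9 = ((21−3)/6)² = 9.000
te_Task 10 = (9 + 4·11 + 19)/6 = 72/6 = 12; σ²_Task 10 = ((19−9)/6)² = 2.778

Forward pass:
ES_Task 1 = 0; EF_Task 1 = 13
ES_Task 2 = 0; EF_Task 2 = 4
ES_Task 3 = 0; EF_Task 3 = 5
ES_Task 4 = 0; EF_Task 4 = 10
ES_Task 5 = 4; EF_Task 5 = 4+11 = 15
ES_Task 6 = 4; EF_Task 6 = 4+6 = 10
ES_Task 7 = max(EF_Task 2=4, EF_Task 4=10) = 10; EF_Task 7 = 10+14 = 24
ES_Task 8 = 15; EF_Task 8 = 15+8 = 23
ES_Task 9 = 5; EF_Task 9 = 5+8 = 13
ES_Task 10 = max(EF_Task 1=13, EF_Task 5=15, EF_Task 6=10, EF_Task 7=24, EF_Task 8=23, EF_Task 9=13) = 24; EF_Task 10 = 24+12 = 36
Expected project duration μ = 36 weeks. Critical path: Task 4 → Task 7 → Task 10.

Variance along critical path = 0.444 + 0.444 + 2.778 = 3.667; σ = √3.667 = 1.915 weeks.
Z = (38 − 36) / 1.915 = 1.044
P(T ≤ 38) = Φ(1.044) ≈ 0.852

0.852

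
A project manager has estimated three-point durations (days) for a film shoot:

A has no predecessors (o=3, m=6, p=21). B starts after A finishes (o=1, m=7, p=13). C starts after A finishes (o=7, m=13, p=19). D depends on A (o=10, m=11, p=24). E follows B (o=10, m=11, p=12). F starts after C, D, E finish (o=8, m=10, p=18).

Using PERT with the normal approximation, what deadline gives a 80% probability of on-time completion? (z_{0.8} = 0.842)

te_A = (3 + 4·6 + 21)/6 = 48/6 = 8; σ²_A = ((21−3)/6)² = 9.000
te_B = (1 + 4·7 + 13)/6 = 42/6 = 7; σ²_B = ((13−1)/6)² = 4.000
te_C = (7 + 4·13 + 19)/6 = 78/6 = 13; σ²_C = ((19−7)/6)² = 4.000
te_D = (10 + 4·11 + 24)/6 = 78/6 = 13; σ²_D = ((24−10)/6)² = 5.444
te_E = (10 + 4·11 + 12)/6 = 66/6 = 11; σ²_E = ((12−10)/6)² = 0.111
te_F = (8 + 4·10 + 18)/6 = 66/6 = 11; σ²_F = ((18−8)/6)² = 2.778

Forward pass:
ES_A = 0; EF_A = 8
ES_B = 8; EF_B = 8+7 = 15
ES_C = 8; EF_C = 8+13 = 21
ES_D = 8; EF_D = 8+13 = 21
ES_E = 15; EF_E = 15+11 = 26
ES_F = max(EF_C=21, EF_D=21, EF_E=26) = 26; EF_F = 26+11 = 37
Expected project duration μ = 37 days. Critical path: A → B → E → F.

Variance along critical path = 9.000 + 4.000 + 0.111 + 2.778 = 15.889; σ = 3.986 days.
D = μ + z·σ = 37 + 0.842·3.986 = 40.4 days

40.4 days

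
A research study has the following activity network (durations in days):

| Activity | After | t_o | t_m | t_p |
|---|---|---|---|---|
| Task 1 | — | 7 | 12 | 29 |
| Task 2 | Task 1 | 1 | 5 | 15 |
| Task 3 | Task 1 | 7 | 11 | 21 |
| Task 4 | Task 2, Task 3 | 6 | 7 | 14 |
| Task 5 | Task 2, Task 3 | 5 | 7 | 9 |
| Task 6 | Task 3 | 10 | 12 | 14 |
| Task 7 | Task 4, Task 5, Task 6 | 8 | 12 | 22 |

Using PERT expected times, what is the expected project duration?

51 days

te_Task 1 = (7 + 4·12 + 29)/6 = 84/6 = 14
te_Task 2 = (1 + 4·5 + 15)/6 = 36/6 = 6
te_Task 3 = (7 + 4·11 + 21)/6 = 72/6 = 12
te_Task 4 = (6 + 4·7 + 14)/6 = 48/6 = 8
te_Task 5 = (5 + 4·7 + 9)/6 = 42/6 = 7
te_Task 6 = (10 + 4·12 + 14)/6 = 72/6 = 12
te_Task 7 = (8 + 4·12 + 22)/6 = 78/6 = 13

Forward pass:
ES_Task 1 = 0; EF_Task 1 = 14
ES_Task 2 = 14; EF_Task 2 = 14+6 = 20
ES_Task 3 = 14; EF_Task 3 = 14+12 = 26
ES_Task 4 = max(EF_Task 2=20, EF_Task 3=26) = 26; EF_Task 4 = 26+8 = 34
ES_Task 5 = max(EF_Task 2=20, EF_Task 3=26) = 26; EF_Task 5 = 26+7 = 33
ES_Task 6 = 26; EF_Task 6 = 26+12 = 38
ES_Task 7 = max(EF_Task 4=34, EF_Task 5=33, EF_Task 6=38) = 38; EF_Task 7 = 38+13 = 51
Expected project duration μ = 51 days. Critical path: Task 1 → Task 3 → Task 6 → Task 7.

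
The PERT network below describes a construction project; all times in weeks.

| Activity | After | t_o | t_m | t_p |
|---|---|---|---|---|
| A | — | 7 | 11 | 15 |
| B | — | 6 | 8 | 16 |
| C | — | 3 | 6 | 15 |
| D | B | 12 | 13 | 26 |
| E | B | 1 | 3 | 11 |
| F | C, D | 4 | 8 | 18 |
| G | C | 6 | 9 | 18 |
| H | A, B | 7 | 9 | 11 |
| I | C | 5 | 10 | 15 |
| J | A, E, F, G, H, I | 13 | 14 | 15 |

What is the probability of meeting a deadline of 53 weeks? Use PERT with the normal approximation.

0.947

te_A = (7 + 4·11 + 15)/6 = 66/6 = 11; σ²_A = ((15−7)/6)² = 1.778
te_B = (6 + 4·8 + 16)/6 = 54/6 = 9; σ²_B = ((16−6)/6)² = 2.778
te_C = (3 + 4·6 + 15)/6 = 42/6 = 7; σ²_C = ((15−3)/6)² = 4.000
te_D = (12 + 4·13 + 26)/6 = 90/6 = 15; σ²_D = ((26−12)/6)² = 5.444
te_E = (1 + 4·3 + 11)/6 = 24/6 = 4; σ²_E = ((11−1)/6)² = 2.778
te_F = (4 + 4·8 + 18)/6 = 54/6 = 9; σ²_F = ((18−4)/6)² = 5.444
te_G = (6 + 4·9 + 18)/6 = 60/6 = 10; σ²_G = ((18−6)/6)² = 4.000
te_H = (7 + 4·9 + 11)/6 = 54/6 = 9; σ²_H = ((11−7)/6)² = 0.444
te_I = (5 + 4·10 + 15)/6 = 60/6 = 10; σ²_I = ((15−5)/6)² = 2.778
te_J = (13 + 4·14 + 15)/6 = 84/6 = 14; σ²_J = ((15−13)/6)² = 0.111

Forward pass:
ES_A = 0; EF_A = 11
ES_B = 0; EF_B = 9
ES_C = 0; EF_C = 7
ES_D = 9; EF_D = 9+15 = 24
ES_E = 9; EF_E = 9+4 = 13
ES_F = max(EF_C=7, EF_D=24) = 24; EF_F = 24+9 = 33
ES_G = 7; EF_G = 7+10 = 17
ES_H = max(EF_A=11, EF_B=9) = 11; EF_H = 11+9 = 20
ES_I = 7; EF_I = 7+10 = 17
ES_J = max(EF_A=11, EF_E=13, EF_F=33, EF_G=17, EF_H=20, EF_I=17) = 33; EF_J = 33+14 = 47
Expected project duration μ = 47 weeks. Critical path: B → D → F → J.

Variance along critical path = 2.778 + 5.444 + 5.444 + 0.111 = 13.778; σ = √13.778 = 3.712 weeks.
Z = (53 − 47) / 3.712 = 1.616
P(T ≤ 53) = Φ(1.616) ≈ 0.947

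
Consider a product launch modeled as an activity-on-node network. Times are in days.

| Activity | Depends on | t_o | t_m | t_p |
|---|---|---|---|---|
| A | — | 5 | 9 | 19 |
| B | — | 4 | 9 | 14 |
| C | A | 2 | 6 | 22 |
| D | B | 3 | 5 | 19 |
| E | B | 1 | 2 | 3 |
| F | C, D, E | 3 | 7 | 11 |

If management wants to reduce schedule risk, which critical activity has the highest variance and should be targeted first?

te_A = (5 + 4·9 + 19)/6 = 60/6 = 10; σ²_A = ((19−5)/6)² = 5.444
te_B = (4 + 4·9 + 14)/6 = 54/6 = 9; σ²_B = ((14−4)/6)² = 2.778
te_C = (2 + 4·6 + 22)/6 = 48/6 = 8; σ²_C = ((22−2)/6)² = 11.111
te_D = (3 + 4·5 + 19)/6 = 42/6 = 7; σ²_D = ((19−3)/6)² = 7.111
te_E = (1 + 4·2 + 3)/6 = 12/6 = 2; σ²_E = ((3−1)/6)² = 0.111
te_F = (3 + 4·7 + 11)/6 = 42/6 = 7; σ²_F = ((11−3)/6)² = 1.778

Forward pass:
ES_A = 0; EF_A = 10
ES_B = 0; EF_B = 9
ES_C = 10; EF_C = 10+8 = 18
ES_D = 9; EF_D = 9+7 = 16
ES_E = 9; EF_E = 9+2 = 11
ES_F = max(EF_C=18, EF_D=16, EF_E=11) = 18; EF_F = 18+7 = 25
Expected project duration μ = 25 days. Critical path: A → C → F.

Variances on critical path: σ²_A=5.444, σ²_C=11.111, σ²_F=1.778.
Largest is σ²_C = 11.111.

C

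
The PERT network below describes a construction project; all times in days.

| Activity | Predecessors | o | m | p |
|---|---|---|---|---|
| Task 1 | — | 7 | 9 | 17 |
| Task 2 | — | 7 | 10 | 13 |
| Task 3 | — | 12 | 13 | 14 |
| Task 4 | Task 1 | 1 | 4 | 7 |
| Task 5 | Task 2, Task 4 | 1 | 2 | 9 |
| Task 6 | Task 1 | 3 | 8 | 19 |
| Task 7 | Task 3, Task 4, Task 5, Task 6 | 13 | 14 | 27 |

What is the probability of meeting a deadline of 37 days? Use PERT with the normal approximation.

0.695

te_Task 1 = (7 + 4·9 + 17)/6 = 60/6 = 10; σ²_Task 1 = ((17−7)/6)² = 2.778
te_Task 2 = (7 + 4·10 + 13)/6 = 60/6 = 10; σ²_Task 2 = ((13−7)/6)² = 1.000
te_Task 3 = (12 + 4·13 + 14)/6 = 78/6 = 13; σ²_Task 3 = ((14−12)/6)² = 0.111
te_Task 4 = (1 + 4·4 + 7)/6 = 24/6 = 4; σ²_Task 4 = ((7−1)/6)² = 1.000
te_Task 5 = (1 + 4·2 + 9)/6 = 18/6 = 3; σ²_Task 5 = ((9−1)/6)² = 1.778
te_Task 6 = (3 + 4·8 + 19)/6 = 54/6 = 9; σ²_Task 6 = ((19−3)/6)² = 7.111
te_Task 7 = (13 + 4·14 + 27)/6 = 96/6 = 16; σ²_Task 7 = ((27−13)/6)² = 5.444

Forward pass:
ES_Task 1 = 0; EF_Task 1 = 10
ES_Task 2 = 0; EF_Task 2 = 10
ES_Task 3 = 0; EF_Task 3 = 13
ES_Task 4 = 10; EF_Task 4 = 10+4 = 14
ES_Task 5 = max(EF_Task 2=10, EF_Task 4=14) = 14; EF_Task 5 = 14+3 = 17
ES_Task 6 = 10; EF_Task 6 = 10+9 = 19
ES_Task 7 = max(EF_Task 3=13, EF_Task 4=14, EF_Task 5=17, EF_Task 6=19) = 19; EF_Task 7 = 19+16 = 35
Expected project duration μ = 35 days. Critical path: Task 1 → Task 6 → Task 7.

Variance along critical path = 2.778 + 7.111 + 5.444 = 15.333; σ = √15.333 = 3.916 days.
Z = (37 − 35) / 3.916 = 0.511
P(T ≤ 37) = Φ(0.511) ≈ 0.695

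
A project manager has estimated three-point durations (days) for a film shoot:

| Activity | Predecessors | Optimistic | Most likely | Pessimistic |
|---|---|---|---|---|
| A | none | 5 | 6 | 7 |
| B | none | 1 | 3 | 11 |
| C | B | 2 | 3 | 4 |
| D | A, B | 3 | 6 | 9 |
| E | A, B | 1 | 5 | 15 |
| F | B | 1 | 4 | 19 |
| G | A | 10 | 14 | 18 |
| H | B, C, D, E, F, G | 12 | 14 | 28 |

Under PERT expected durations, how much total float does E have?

8 days

te_A = (5 + 4·6 + 7)/6 = 36/6 = 6
te_B = (1 + 4·3 + 11)/6 = 24/6 = 4
te_C = (2 + 4·3 + 4)/6 = 18/6 = 3
te_D = (3 + 4·6 + 9)/6 = 36/6 = 6
te_E = (1 + 4·5 + 15)/6 = 36/6 = 6
te_F = (1 + 4·4 + 19)/6 = 36/6 = 6
te_G = (10 + 4·14 + 18)/6 = 84/6 = 14
te_H = (12 + 4·14 + 28)/6 = 96/6 = 16

Forward pass:
ES_A = 0; EF_A = 6
ES_B = 0; EF_B = 4
ES_C = 4; EF_C = 4+3 = 7
ES_D = max(EF_A=6, EF_B=4) = 6; EF_D = 6+6 = 12
ES_E = max(EF_A=6, EF_B=4) = 6; EF_E = 6+6 = 12
ES_F = 4; EF_F = 4+6 = 10
ES_G = 6; EF_G = 6+14 = 20
ES_H = max(EF_B=4, EF_C=7, EF_D=12, EF_E=12, EF_F=10, EF_G=20) = 20; EF_H = 20+16 = 36
Expected project duration μ = 36 days. Critical path: A → G → H.

Backward pass:
LF_H = 36; LS_H = 36−16 = 20
LF_G = LS_H = 20; LS_G = 20−14 = 6
LF_F = LS_H = 20; LS_F = 20−6 = 14
LF_E = LS_H = 20; LS_E = 20−6 = 14
LF_D = LS_H = 20; LS_D = 20−6 = 14
LF_C = LS_H = 20; LS_C = 20−3 = 17
LF_B = min(LS_C=17, LS_D=14, LS_E=14, LS_F=14, LS_H=20) = 14; LS_B = 14−4 = 10
LF_A = min(LS_D=14, LS_E=14, LS_G=6) = 6; LS_A = 6−6 = 0
Slack_E = LS_E − ES_E = 14 − 6 = 8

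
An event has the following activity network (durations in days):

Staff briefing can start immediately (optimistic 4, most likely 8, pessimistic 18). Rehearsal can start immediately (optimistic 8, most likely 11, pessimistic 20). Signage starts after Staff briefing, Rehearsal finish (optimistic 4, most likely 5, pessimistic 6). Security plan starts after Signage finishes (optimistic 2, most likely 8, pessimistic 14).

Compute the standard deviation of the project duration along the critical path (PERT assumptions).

te_Staff briefing = (4 + 4·8 + 18)/6 = 54/6 = 9; σ²_Staff briefing = ((18−4)/6)² = 5.444
te_Rehearsal = (8 + 4·11 + 20)/6 = 72/6 = 12; σ²_Rehearsal = ((20−8)/6)² = 4.000
te_Signage = (4 + 4·5 + 6)/6 = 30/6 = 5; σ²_Signage = ((6−4)/6)² = 0.111
te_Security plan = (2 + 4·8 + 14)/6 = 48/6 = 8; σ²_Security plan = ((14−2)/6)² = 4.000

Forward pass:
ES_Staff briefing = 0; EF_Staff briefing = 9
ES_Rehearsal = 0; EF_Rehearsal = 12
ES_Signage = max(EF_Staff briefing=9, EF_Rehearsal=12) = 12; EF_Signage = 12+5 = 17
ES_Security plan = 17; EF_Security plan = 17+8 = 25
Expected project duration μ = 25 days. Critical path: Rehearsal → Signage → Security plan.

Variance along critical path = 4.000 + 0.111 + 4.000 = 8.111
σ = √8.111 = 2.848 days

2.85 days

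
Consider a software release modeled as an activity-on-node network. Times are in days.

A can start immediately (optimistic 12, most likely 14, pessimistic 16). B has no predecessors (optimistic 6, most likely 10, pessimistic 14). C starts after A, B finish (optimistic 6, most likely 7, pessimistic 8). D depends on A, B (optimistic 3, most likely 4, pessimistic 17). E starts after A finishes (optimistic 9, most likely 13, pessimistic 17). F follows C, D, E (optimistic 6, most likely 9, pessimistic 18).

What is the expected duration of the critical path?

te_A = (12 + 4·14 + 16)/6 = 84/6 = 14
te_B = (6 + 4·10 + 14)/6 = 60/6 = 10
te_C = (6 + 4·7 + 8)/6 = 42/6 = 7
te_D = (3 + 4·4 + 17)/6 = 36/6 = 6
te_E = (9 + 4·13 + 17)/6 = 78/6 = 13
te_F = (6 + 4·9 + 18)/6 = 60/6 = 10

Forward pass:
ES_A = 0; EF_A = 14
ES_B = 0; EF_B = 10
ES_C = max(EF_A=14, EF_B=10) = 14; EF_C = 14+7 = 21
ES_D = max(EF_A=14, EF_B=10) = 14; EF_D = 14+6 = 20
ES_E = 14; EF_E = 14+13 = 27
ES_F = max(EF_C=21, EF_D=20, EF_E=27) = 27; EF_F = 27+10 = 37
Expected project duration μ = 37 days. Critical path: A → E → F.

37 days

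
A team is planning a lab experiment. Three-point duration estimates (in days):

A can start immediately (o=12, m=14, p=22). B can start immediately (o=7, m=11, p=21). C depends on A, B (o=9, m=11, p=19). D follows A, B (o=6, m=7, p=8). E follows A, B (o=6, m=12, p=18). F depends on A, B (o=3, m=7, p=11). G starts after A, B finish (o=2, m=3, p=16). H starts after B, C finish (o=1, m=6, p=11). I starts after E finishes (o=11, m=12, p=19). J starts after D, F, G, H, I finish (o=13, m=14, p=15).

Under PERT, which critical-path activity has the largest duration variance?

te_A = (12 + 4·14 + 22)/6 = 90/6 = 15; σ²_A = ((22−12)/6)² = 2.778
te_B = (7 + 4·11 + 21)/6 = 72/6 = 12; σ²_B = ((21−7)/6)² = 5.444
te_C = (9 + 4·11 + 19)/6 = 72/6 = 12; σ²_C = ((19−9)/6)² = 2.778
te_D = (6 + 4·7 + 8)/6 = 42/6 = 7; σ²_D = ((8−6)/6)² = 0.111
te_E = (6 + 4·12 + 18)/6 = 72/6 = 12; σ²_E = ((18−6)/6)² = 4.000
te_F = (3 + 4·7 + 11)/6 = 42/6 = 7; σ²_F = ((11−3)/6)² = 1.778
te_G = (2 + 4·3 + 16)/6 = 30/6 = 5; σ²_G = ((16−2)/6)² = 5.444
te_H = (1 + 4·6 + 11)/6 = 36/6 = 6; σ²_H = ((11−1)/6)² = 2.778
te_I = (11 + 4·12 + 19)/6 = 78/6 = 13; σ²_I = ((19−11)/6)² = 1.778
te_J = (13 + 4·14 + 15)/6 = 84/6 = 14; σ²_J = ((15−13)/6)² = 0.111

Forward pass:
ES_A = 0; EF_A = 15
ES_B = 0; EF_B = 12
ES_C = max(EF_A=15, EF_B=12) = 15; EF_C = 15+12 = 27
ES_D = max(EF_A=15, EF_B=12) = 15; EF_D = 15+7 = 22
ES_E = max(EF_A=15, EF_B=12) = 15; EF_E = 15+12 = 27
ES_F = max(EF_A=15, EF_B=12) = 15; EF_F = 15+7 = 22
ES_G = max(EF_A=15, EF_B=12) = 15; EF_G = 15+5 = 20
ES_H = max(EF_B=12, EF_C=27) = 27; EF_H = 27+6 = 33
ES_I = 27; EF_I = 27+13 = 40
ES_J = max(EF_D=22, EF_F=22, EF_G=20, EF_H=33, EF_I=40) = 40; EF_J = 40+14 = 54
Expected project duration μ = 54 days. Critical path: A → E → I → J.

Variances on critical path: σ²_A=2.778, σ²_E=4.000, σ²_I=1.778, σ²_J=0.111.
Largest is σ²_E = 4.000.

E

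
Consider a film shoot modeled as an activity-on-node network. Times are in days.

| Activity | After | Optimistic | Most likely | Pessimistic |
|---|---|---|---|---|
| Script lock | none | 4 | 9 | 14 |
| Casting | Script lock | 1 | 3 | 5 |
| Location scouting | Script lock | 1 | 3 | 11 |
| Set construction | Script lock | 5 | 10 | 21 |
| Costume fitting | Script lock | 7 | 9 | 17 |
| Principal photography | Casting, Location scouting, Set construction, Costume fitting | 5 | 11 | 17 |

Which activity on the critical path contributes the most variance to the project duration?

Set construction

te_Script lock = (4 + 4·9 + 14)/6 = 54/6 = 9; σ²_Script lock = ((14−4)/6)² = 2.778
te_Casting = (1 + 4·3 + 5)/6 = 18/6 = 3; σ²_Casting = ((5−1)/6)² = 0.444
te_Location scouting = (1 + 4·3 + 11)/6 = 24/6 = 4; σ²_Location scouting = ((11−1)/6)² = 2.778
te_Set construction = (5 + 4·10 + 21)/6 = 66/6 = 11; σ²_Set construction = ((21−5)/6)² = 7.111
te_Costume fitting = (7 + 4·9 + 17)/6 = 60/6 = 10; σ²_Costume fitting = ((17−7)/6)² = 2.778
te_Principal photography = (5 + 4·11 + 17)/6 = 66/6 = 11; σ²_Principal photography = ((17−5)/6)² = 4.000

Forward pass:
ES_Script lock = 0; EF_Script lock = 9
ES_Casting = 9; EF_Casting = 9+3 = 12
ES_Location scouting = 9; EF_Location scouting = 9+4 = 13
ES_Set construction = 9; EF_Set construction = 9+11 = 20
ES_Costume fitting = 9; EF_Costume fitting = 9+10 = 19
ES_Principal photography = max(EF_Casting=12, EF_Location scouting=13, EF_Set construction=20, EF_Costume fitting=19) = 20; EF_Principal photography = 20+11 = 31
Expected project duration μ = 31 days. Critical path: Script lock → Set construction → Principal photography.

Variances on critical path: σ²_Script lock=2.778, σ²_Set construction=7.111, σ²_Principal photography=4.000.
Largest is σ²_Set construction = 7.111.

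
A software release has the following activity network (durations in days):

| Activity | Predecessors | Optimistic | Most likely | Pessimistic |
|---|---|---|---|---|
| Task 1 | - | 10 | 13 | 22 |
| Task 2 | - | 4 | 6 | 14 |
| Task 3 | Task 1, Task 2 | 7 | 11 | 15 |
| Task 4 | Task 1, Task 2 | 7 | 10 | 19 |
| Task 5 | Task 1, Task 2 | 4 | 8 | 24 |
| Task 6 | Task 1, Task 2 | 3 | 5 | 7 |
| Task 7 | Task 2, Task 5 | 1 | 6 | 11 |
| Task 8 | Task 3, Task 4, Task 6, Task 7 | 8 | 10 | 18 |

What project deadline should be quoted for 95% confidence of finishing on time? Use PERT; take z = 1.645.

te_Task 1 = (10 + 4·13 + 22)/6 = 84/6 = 14; σ²_Task 1 = ((22−10)/6)² = 4.000
te_Task 2 = (4 + 4·6 + 14)/6 = 42/6 = 7; σ²_Task 2 = ((14−4)/6)² = 2.778
te_Task 3 = (7 + 4·11 + 15)/6 = 66/6 = 11; σ²_Task 3 = ((15−7)/6)² = 1.778
te_Task 4 = (7 + 4·10 + 19)/6 = 66/6 = 11; σ²_Task 4 = ((19−7)/6)² = 4.000
te_Task 5 = (4 + 4·8 + 24)/6 = 60/6 = 10; σ²_Task 5 = ((24−4)/6)² = 11.111
te_Task 6 = (3 + 4·5 + 7)/6 = 30/6 = 5; σ²_Task 6 = ((7−3)/6)² = 0.444
te_Task 7 = (1 + 4·6 + 11)/6 = 36/6 = 6; σ²_Task 7 = ((11−1)/6)² = 2.778
te_Task 8 = (8 + 4·10 + 18)/6 = 66/6 = 11; σ²_Task 8 = ((18−8)/6)² = 2.778

Forward pass:
ES_Task 1 = 0; EF_Task 1 = 14
ES_Task 2 = 0; EF_Task 2 = 7
ES_Task 3 = max(EF_Task 1=14, EF_Task 2=7) = 14; EF_Task 3 = 14+11 = 25
ES_Task 4 = max(EF_Task 1=14, EF_Task 2=7) = 14; EF_Task 4 = 14+11 = 25
ES_Task 5 = max(EF_Task 1=14, EF_Task 2=7) = 14; EF_Task 5 = 14+10 = 24
ES_Task 6 = max(EF_Task 1=14, EF_Task 2=7) = 14; EF_Task 6 = 14+5 = 19
ES_Task 7 = max(EF_Task 2=7, EF_Task 5=24) = 24; EF_Task 7 = 24+6 = 30
ES_Task 8 = max(EF_Task 3=25, EF_Task 4=25, EF_Task 6=19, EF_Task 7=30) = 30; EF_Task 8 = 30+11 = 41
Expected project duration μ = 41 days. Critical path: Task 1 → Task 5 → Task 7 → Task 8.

Variance along critical path = 4.000 + 11.111 + 2.778 + 2.778 = 20.667; σ = 4.546 days.
D = μ + z·σ = 41 + 1.645·4.546 = 48.5 days

48.5 days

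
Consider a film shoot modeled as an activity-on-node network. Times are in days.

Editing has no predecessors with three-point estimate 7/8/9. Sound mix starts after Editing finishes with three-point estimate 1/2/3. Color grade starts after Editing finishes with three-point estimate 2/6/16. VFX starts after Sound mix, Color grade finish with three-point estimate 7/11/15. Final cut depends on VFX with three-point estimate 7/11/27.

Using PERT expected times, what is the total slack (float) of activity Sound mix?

te_Editing = (7 + 4·8 + 9)/6 = 48/6 = 8
te_Sound mix = (1 + 4·2 + 3)/6 = 12/6 = 2
te_Color grade = (2 + 4·6 + 16)/6 = 42/6 = 7
te_VFX = (7 + 4·11 + 15)/6 = 66/6 = 11
te_Final cut = (7 + 4·11 + 27)/6 = 78/6 = 13

Forward pass:
ES_Editing = 0; EF_Editing = 8
ES_Sound mix = 8; EF_Sound mix = 8+2 = 10
ES_Color grade = 8; EF_Color grade = 8+7 = 15
ES_VFX = max(EF_Sound mix=10, EF_Color grade=15) = 15; EF_VFX = 15+11 = 26
ES_Final cut = 26; EF_Final cut = 26+13 = 39
Expected project duration μ = 39 days. Critical path: Editing → Color grade → VFX → Final cut.

Backward pass:
LF_Final cut = 39; LS_Final cut = 39−13 = 26
LF_VFX = LS_Final cut = 26; LS_VFX = 26−11 = 15
LF_Color grade = LS_VFX = 15; LS_Color grade = 15−7 = 8
LF_Sound mix = LS_VFX = 15; LS_Sound mix = 15−2 = 13
LF_Editing = min(LS_Sound mix=13, LS_Color grade=8) = 8; LS_Editing = 8−8 = 0
Slack_Sound mix = LS_Sound mix − ES_Sound mix = 13 − 8 = 5

5 days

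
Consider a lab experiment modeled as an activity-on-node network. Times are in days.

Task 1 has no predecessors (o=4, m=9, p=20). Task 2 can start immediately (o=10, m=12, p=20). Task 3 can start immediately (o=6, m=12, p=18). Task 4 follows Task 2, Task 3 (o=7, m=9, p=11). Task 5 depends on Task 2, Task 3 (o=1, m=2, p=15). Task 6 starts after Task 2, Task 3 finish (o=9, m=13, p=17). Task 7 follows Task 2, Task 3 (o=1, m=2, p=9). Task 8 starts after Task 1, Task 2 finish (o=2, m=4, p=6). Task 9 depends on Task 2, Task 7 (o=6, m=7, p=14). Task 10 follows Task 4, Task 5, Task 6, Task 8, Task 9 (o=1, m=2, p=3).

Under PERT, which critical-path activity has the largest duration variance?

te_Task 1 = (4 + 4·9 + 20)/6 = 60/6 = 10; σ²_Task 1 = ((20−4)/6)² = 7.111
te_Task 2 = (10 + 4·12 + 20)/6 = 78/6 = 13; σ²_Task 2 = ((20−10)/6)² = 2.778
te_Task 3 = (6 + 4·12 + 18)/6 = 72/6 = 12; σ²_Task 3 = ((18−6)/6)² = 4.000
te_Task 4 = (7 + 4·9 + 11)/6 = 54/6 = 9; σ²_Task 4 = ((11−7)/6)² = 0.444
te_Task 5 = (1 + 4·2 + 15)/6 = 24/6 = 4; σ²_Task 5 = ((15−1)/6)² = 5.444
te_Task 6 = (9 + 4·13 + 17)/6 = 78/6 = 13; σ²_Task 6 = ((17−9)/6)² = 1.778
te_Task 7 = (1 + 4·2 + 9)/6 = 18/6 = 3; σ²_Task 7 = ((9−1)/6)² = 1.778
te_Task 8 = (2 + 4·4 + 6)/6 = 24/6 = 4; σ²_Task 8 = ((6−2)/6)² = 0.444
te_Task 9 = (6 + 4·7 + 14)/6 = 48/6 = 8; σ²_Task 9 = ((14−6)/6)² = 1.778
te_Task 10 = (1 + 4·2 + 3)/6 = 12/6 = 2; σ²_Task 10 = ((3−1)/6)² = 0.111

Forward pass:
ES_Task 1 = 0; EF_Task 1 = 10
ES_Task 2 = 0; EF_Task 2 = 13
ES_Task 3 = 0; EF_Task 3 = 12
ES_Task 4 = max(EF_Task 2=13, EF_Task 3=12) = 13; EF_Task 4 = 13+9 = 22
ES_Task 5 = max(EF_Task 2=13, EF_Task 3=12) = 13; EF_Task 5 = 13+4 = 17
ES_Task 6 = max(EF_Task 2=13, EF_Task 3=12) = 13; EF_Task 6 = 13+13 = 26
ES_Task 7 = max(EF_Task 2=13, EF_Task 3=12) = 13; EF_Task 7 = 13+3 = 16
ES_Task 8 = max(EF_Task 1=10, EF_Task 2=13) = 13; EF_Task 8 = 13+4 = 17
ES_Task 9 = max(EF_Task 2=13, EF_Task 7=16) = 16; EF_Task 9 = 16+8 = 24
ES_Task 10 = max(EF_Task 4=22, EF_Task 5=17, EF_Task 6=26, EF_Task 8=17, EF_Task 9=24) = 26; EF_Task 10 = 26+2 = 28
Expected project duration μ = 28 days. Critical path: Task 2 → Task 6 → Task 10.

Variances on critical path: σ²_Task 2=2.778, σ²_Task 6=1.778, σ²_Task 10=0.111.
Largest is σ²_Task 2 = 2.778.

Task 2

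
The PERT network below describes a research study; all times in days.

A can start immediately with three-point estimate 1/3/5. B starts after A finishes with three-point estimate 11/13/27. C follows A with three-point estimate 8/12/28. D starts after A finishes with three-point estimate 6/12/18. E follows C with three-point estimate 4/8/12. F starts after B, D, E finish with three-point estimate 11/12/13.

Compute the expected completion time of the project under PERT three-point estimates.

37 days

te_A = (1 + 4·3 + 5)/6 = 18/6 = 3
te_B = (11 + 4·13 + 27)/6 = 90/6 = 15
te_C = (8 + 4·12 + 28)/6 = 84/6 = 14
te_D = (6 + 4·12 + 18)/6 = 72/6 = 12
te_E = (4 + 4·8 + 12)/6 = 48/6 = 8
te_F = (11 + 4·12 + 13)/6 = 72/6 = 12

Forward pass:
ES_A = 0; EF_A = 3
ES_B = 3; EF_B = 3+15 = 18
ES_C = 3; EF_C = 3+14 = 17
ES_D = 3; EF_D = 3+12 = 15
ES_E = 17; EF_E = 17+8 = 25
ES_F = max(EF_B=18, EF_D=15, EF_E=25) = 25; EF_F = 25+12 = 37
Expected project duration μ = 37 days. Critical path: A → C → E → F.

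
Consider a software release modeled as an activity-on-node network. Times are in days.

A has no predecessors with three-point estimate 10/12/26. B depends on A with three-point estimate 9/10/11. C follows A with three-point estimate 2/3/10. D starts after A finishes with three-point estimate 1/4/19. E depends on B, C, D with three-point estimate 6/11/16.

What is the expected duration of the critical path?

te_A = (10 + 4·12 + 26)/6 = 84/6 = 14
te_B = (9 + 4·10 + 11)/6 = 60/6 = 10
te_C = (2 + 4·3 + 10)/6 = 24/6 = 4
te_D = (1 + 4·4 + 19)/6 = 36/6 = 6
te_E = (6 + 4·11 + 16)/6 = 66/6 = 11

Forward pass:
ES_A = 0; EF_A = 14
ES_B = 14; EF_B = 14+10 = 24
ES_C = 14; EF_C = 14+4 = 18
ES_D = 14; EF_D = 14+6 = 20
ES_E = max(EF_B=24, EF_C=18, EF_D=20) = 24; EF_E = 24+11 = 35
Expected project duration μ = 35 days. Critical path: A → B → E.

35 days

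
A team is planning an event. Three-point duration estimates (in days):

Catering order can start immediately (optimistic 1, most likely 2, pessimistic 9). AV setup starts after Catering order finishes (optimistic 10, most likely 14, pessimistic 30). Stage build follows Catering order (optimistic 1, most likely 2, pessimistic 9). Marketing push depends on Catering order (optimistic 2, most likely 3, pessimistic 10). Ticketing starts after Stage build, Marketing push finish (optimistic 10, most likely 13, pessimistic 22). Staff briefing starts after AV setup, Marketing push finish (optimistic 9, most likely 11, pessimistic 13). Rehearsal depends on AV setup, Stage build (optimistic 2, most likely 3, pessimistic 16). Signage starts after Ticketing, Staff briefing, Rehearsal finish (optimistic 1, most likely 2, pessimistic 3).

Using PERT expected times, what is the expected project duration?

32 days

te_Catering order = (1 + 4·2 + 9)/6 = 18/6 = 3
te_AV setup = (10 + 4·14 + 30)/6 = 96/6 = 16
te_Stage build = (1 + 4·2 + 9)/6 = 18/6 = 3
te_Marketing push = (2 + 4·3 + 10)/6 = 24/6 = 4
te_Ticketing = (10 + 4·13 + 22)/6 = 84/6 = 14
te_Staff briefing = (9 + 4·11 + 13)/6 = 66/6 = 11
te_Rehearsal = (2 + 4·3 + 16)/6 = 30/6 = 5
te_Signage = (1 + 4·2 + 3)/6 = 12/6 = 2

Forward pass:
ES_Catering order = 0; EF_Catering order = 3
ES_AV setup = 3; EF_AV setup = 3+16 = 19
ES_Stage build = 3; EF_Stage build = 3+3 = 6
ES_Marketing push = 3; EF_Marketing push = 3+4 = 7
ES_Ticketing = max(EF_Stage build=6, EF_Marketing push=7) = 7; EF_Ticketing = 7+14 = 21
ES_Staff briefing = max(EF_AV setup=19, EF_Marketing push=7) = 19; EF_Staff briefing = 19+11 = 30
ES_Rehearsal = max(EF_AV setup=19, EF_Stage build=6) = 19; EF_Rehearsal = 19+5 = 24
ES_Signage = max(EF_Ticketing=21, EF_Staff briefing=30, EF_Rehearsal=24) = 30; EF_Signage = 30+2 = 32
Expected project duration μ = 32 days. Critical path: Catering order → AV setup → Staff briefing → Signage.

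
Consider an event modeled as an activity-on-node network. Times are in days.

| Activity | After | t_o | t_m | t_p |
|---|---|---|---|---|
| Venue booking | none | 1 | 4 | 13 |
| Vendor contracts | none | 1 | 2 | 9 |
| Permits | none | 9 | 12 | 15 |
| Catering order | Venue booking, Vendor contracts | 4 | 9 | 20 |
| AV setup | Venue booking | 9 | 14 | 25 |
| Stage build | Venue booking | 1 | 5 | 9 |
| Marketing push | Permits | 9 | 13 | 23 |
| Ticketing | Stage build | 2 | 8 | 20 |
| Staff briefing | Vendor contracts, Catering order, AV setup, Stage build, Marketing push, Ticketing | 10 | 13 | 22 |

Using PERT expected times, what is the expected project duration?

40 days

te_Venue booking = (1 + 4·4 + 13)/6 = 30/6 = 5
te_Vendor contracts = (1 + 4·2 + 9)/6 = 18/6 = 3
te_Permits = (9 + 4·12 + 15)/6 = 72/6 = 12
te_Catering order = (4 + 4·9 + 20)/6 = 60/6 = 10
te_AV setup = (9 + 4·14 + 25)/6 = 90/6 = 15
te_Stage build = (1 + 4·5 + 9)/6 = 30/6 = 5
te_Marketing push = (9 + 4·13 + 23)/6 = 84/6 = 14
te_Ticketing = (2 + 4·8 + 20)/6 = 54/6 = 9
te_Staff briefing = (10 + 4·13 + 22)/6 = 84/6 = 14

Forward pass:
ES_Venue booking = 0; EF_Venue booking = 5
ES_Vendor contracts = 0; EF_Vendor contracts = 3
ES_Permits = 0; EF_Permits = 12
ES_Catering order = max(EF_Venue booking=5, EF_Vendor contracts=3) = 5; EF_Catering order = 5+10 = 15
ES_AV setup = 5; EF_AV setup = 5+15 = 20
ES_Stage build = 5; EF_Stage build = 5+5 = 10
ES_Marketing push = 12; EF_Marketing push = 12+14 = 26
ES_Ticketing = 10; EF_Ticketing = 10+9 = 19
ES_Staff briefing = max(EF_Vendor contracts=3, EF_Catering order=15, EF_AV setup=20, EF_Stage build=10, EF_Marketing push=26, EF_Ticketing=19) = 26; EF_Staff briefing = 26+14 = 40
Expected project duration μ = 40 days. Critical path: Permits → Marketing push → Staff briefing.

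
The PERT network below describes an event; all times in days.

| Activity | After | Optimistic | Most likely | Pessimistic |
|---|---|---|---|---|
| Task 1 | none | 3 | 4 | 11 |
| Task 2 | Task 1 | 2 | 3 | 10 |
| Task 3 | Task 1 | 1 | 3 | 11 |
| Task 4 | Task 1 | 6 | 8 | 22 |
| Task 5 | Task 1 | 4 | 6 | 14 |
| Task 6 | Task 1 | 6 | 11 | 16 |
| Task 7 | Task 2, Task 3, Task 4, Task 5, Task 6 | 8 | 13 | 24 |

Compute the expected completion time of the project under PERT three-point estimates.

te_Task 1 = (3 + 4·4 + 11)/6 = 30/6 = 5
te_Task 2 = (2 + 4·3 + 10)/6 = 24/6 = 4
te_Task 3 = (1 + 4·3 + 11)/6 = 24/6 = 4
te_Task 4 = (6 + 4·8 + 22)/6 = 60/6 = 10
te_Task 5 = (4 + 4·6 + 14)/6 = 42/6 = 7
te_Task 6 = (6 + 4·11 + 16)/6 = 66/6 = 11
te_Task 7 = (8 + 4·13 + 24)/6 = 84/6 = 14

Forward pass:
ES_Task 1 = 0; EF_Task 1 = 5
ES_Task 2 = 5; EF_Task 2 = 5+4 = 9
ES_Task 3 = 5; EF_Task 3 = 5+4 = 9
ES_Task 4 = 5; EF_Task 4 = 5+10 = 15
ES_Task 5 = 5; EF_Task 5 = 5+7 = 12
ES_Task 6 = 5; EF_Task 6 = 5+11 = 16
ES_Task 7 = max(EF_Task 2=9, EF_Task 3=9, EF_Task 4=15, EF_Task 5=12, EF_Task 6=16) = 16; EF_Task 7 = 16+14 = 30
Expected project duration μ = 30 days. Critical path: Task 1 → Task 6 → Task 7.

30 days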